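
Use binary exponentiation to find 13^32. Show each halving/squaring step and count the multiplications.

Computing 13^32 by squaring (build up from 13^1; each line after the first costs one multiplication):

13^1 = 13
13^2 = (13^1)^2 = 13^2 = 169
13^4 = (13^2)^2 = 169^2 = 28561
13^8 = (13^4)^2 = 28561^2 = 815730721
13^16 = (13^8)^2 = 815730721^2 = 665416609183179841
13^32 = (13^16)^2 = 665416609183179841^2 = 442779263776840698304313192148785281

Result: 442779263776840698304313192148785281
Multiplications needed: 5 (5 lines after 13^1)

13^32 = 442779263776840698304313192148785281. Using exponentiation by squaring, this requires 5 multiplications. The key idea: if the exponent is even, square the half-power; if odd, multiply by the base once.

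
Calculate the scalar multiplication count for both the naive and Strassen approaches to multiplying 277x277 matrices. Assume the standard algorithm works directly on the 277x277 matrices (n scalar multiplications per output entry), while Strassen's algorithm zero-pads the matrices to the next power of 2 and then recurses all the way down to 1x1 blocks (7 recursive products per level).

Matrix multiplication for 277x277 matrices:

Strassen's algorithm requires power-of-2 dimensions. Pad 277x277 to 512x512 (next power of 2).

Standard algorithm: 277^3 = 21253933 multiplications
Strassen's algorithm: 7^(log2(512)) = 7^9 = 40353607 multiplications
Difference: 21253933 - 40353607 = -19099674 (Strassen uses MORE here due to padding overhead — for small or just-over-power-of-2 n, padding can outweigh the per-level savings)

Standard: 21253933 multiplications (277^3). Strassen: 40353607 multiplications (7^9, after padding to 512x512). Strassen reduces 8 recursive multiplications to 7 at each level.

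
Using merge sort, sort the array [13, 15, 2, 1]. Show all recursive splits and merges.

Merge sort trace:

Split: [13, 15, 2, 1] -> [13, 15] and [2, 1]
  Split: [13, 15] -> [13] and [15]
  Merge: [13] + [15] -> [13, 15]
  Split: [2, 1] -> [2] and [1]
  Merge: [2] + [1] -> [1, 2]
Merge: [13, 15] + [1, 2] -> [1, 2, 13, 15]

Final sorted array: [1, 2, 13, 15]

The merge sort proceeds by recursively splitting the array and merging sorted halves.
After all merges, the sorted array is [1, 2, 13, 15].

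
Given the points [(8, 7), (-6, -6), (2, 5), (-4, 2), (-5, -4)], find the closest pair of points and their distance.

Computing all pairwise distances among 5 points:

d((8, 7), (-6, -6)) = 19.105
d((8, 7), (2, 5)) = 6.3246
d((8, 7), (-4, 2)) = 13.0
d((8, 7), (-5, -4)) = 17.0294
d((-6, -6), (2, 5)) = 13.6015
d((-6, -6), (-4, 2)) = 8.2462
d((-6, -6), (-5, -4)) = 2.2361 <-- minimum
d((2, 5), (-4, 2)) = 6.7082
d((2, 5), (-5, -4)) = 11.4018
d((-4, 2), (-5, -4)) = 6.0828

Closest pair: (-6, -6) and (-5, -4) with distance 2.2361

The closest pair is (-6, -6) and (-5, -4) with Euclidean distance 2.2361. For 5 points, brute-force pairwise comparison is shown above. For large n, the divide-and-conquer algorithm (sort by x, recurse on halves, check the dividing strip) achieves O(n log n).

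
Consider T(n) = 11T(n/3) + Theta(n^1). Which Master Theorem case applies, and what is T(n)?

Master Theorem for T(n) = 11T(n/3) + O(n^1):

a = 11, b = 3, c = 1
log_b(a) = log_3(11) = 2.1827

Case 1: c = 1 < log_3(11) = 2.1827
T(n) = O(n^(log_3 11))

For T(n) = 11T(n/3) + O(n^1): log_3(11) = 2.1827. This is Case 1 of the Master Theorem (c < log_b(a), work dominated by leaves), giving O(n^(log_3 11)).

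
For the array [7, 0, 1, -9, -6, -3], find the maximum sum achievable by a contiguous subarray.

Using Kadane's algorithm on [7, 0, 1, -9, -6, -3]:

Scanning through the array:
Position 1 (value 0): max_ending_here = 7, max_so_far = 7
Position 2 (value 1): max_ending_here = 8, max_so_far = 8
Position 3 (value -9): max_ending_here = -1, max_so_far = 8
Position 4 (value -6): max_ending_here = -6, max_so_far = 8
Position 5 (value -3): max_ending_here = -3, max_so_far = 8

Maximum subarray: [7, 0, 1]
Maximum sum: 8

The maximum subarray is [7, 0, 1] with sum 8. This subarray runs from index 0 to index 2.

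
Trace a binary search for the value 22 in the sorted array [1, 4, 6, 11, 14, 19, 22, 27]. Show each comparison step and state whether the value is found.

Binary search for 22 in [1, 4, 6, 11, 14, 19, 22, 27]:

lo=0, hi=7, mid=3, arr[mid]=11 -> 11 < 22, search right half
lo=4, hi=7, mid=5, arr[mid]=19 -> 19 < 22, search right half
lo=6, hi=7, mid=6, arr[mid]=22 -> Found target at index 6!

Binary search finds 22 at index 6 after 3 comparisons. The search repeatedly halves the search space by comparing with the middle element.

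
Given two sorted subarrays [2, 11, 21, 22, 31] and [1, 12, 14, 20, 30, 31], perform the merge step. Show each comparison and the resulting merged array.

Merging process:

Compare 2 vs 1: take 1 from right. Merged: [1]
Compare 2 vs 12: take 2 from left. Merged: [1, 2]
Compare 11 vs 12: take 11 from left. Merged: [1, 2, 11]
Compare 21 vs 12: take 12 from right. Merged: [1, 2, 11, 12]
Compare 21 vs 14: take 14 from right. Merged: [1, 2, 11, 12, 14]
Compare 21 vs 20: take 20 from right. Merged: [1, 2, 11, 12, 14, 20]
Compare 21 vs 30: take 21 from left. Merged: [1, 2, 11, 12, 14, 20, 21]
Compare 22 vs 30: take 22 from left. Merged: [1, 2, 11, 12, 14, 20, 21, 22]
Compare 31 vs 30: take 30 from right. Merged: [1, 2, 11, 12, 14, 20, 21, 22, 30]
Compare 31 vs 31: take 31 from left. Merged: [1, 2, 11, 12, 14, 20, 21, 22, 30, 31]
Append remaining from right: [31]. Merged: [1, 2, 11, 12, 14, 20, 21, 22, 30, 31, 31]

Final merged array: [1, 2, 11, 12, 14, 20, 21, 22, 30, 31, 31]
Total comparisons: 10

The merged array is [1, 2, 11, 12, 14, 20, 21, 22, 30, 31, 31], requiring 10 comparisons. The merge step runs in O(n) time where n is the total number of elements.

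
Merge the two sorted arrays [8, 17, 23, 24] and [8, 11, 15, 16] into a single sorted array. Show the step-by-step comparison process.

Merging process:

Compare 8 vs 8: take 8 from left. Merged: [8]
Compare 17 vs 8: take 8 from right. Merged: [8, 8]
Compare 17 vs 11: take 11 from right. Merged: [8, 8, 11]
Compare 17 vs 15: take 15 from right. Merged: [8, 8, 11, 15]
Compare 17 vs 16: take 16 from right. Merged: [8, 8, 11, 15, 16]
Append remaining from left: [17, 23, 24]. Merged: [8, 8, 11, 15, 16, 17, 23, 24]

Final merged array: [8, 8, 11, 15, 16, 17, 23, 24]
Total comparisons: 5

The merged array is [8, 8, 11, 15, 16, 17, 23, 24], requiring 5 comparisons. The merge step runs in O(n) time where n is the total number of elements.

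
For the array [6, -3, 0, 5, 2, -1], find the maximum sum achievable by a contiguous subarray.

Using Kadane's algorithm on [6, -3, 0, 5, 2, -1]:

Scanning through the array:
Position 1 (value -3): max_ending_here = 3, max_so_far = 6
Position 2 (value 0): max_ending_here = 3, max_so_far = 6
Position 3 (value 5): max_ending_here = 8, max_so_far = 8
Position 4 (value 2): max_ending_here = 10, max_so_far = 10
Position 5 (value -1): max_ending_here = 9, max_so_far = 10

Maximum subarray: [6, -3, 0, 5, 2]
Maximum sum: 10

The maximum subarray is [6, -3, 0, 5, 2] with sum 10. This subarray runs from index 0 to index 4.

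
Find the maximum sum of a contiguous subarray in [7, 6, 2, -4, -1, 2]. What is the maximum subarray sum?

Using Kadane's algorithm on [7, 6, 2, -4, -1, 2]:

Scanning through the array:
Position 1 (value 6): max_ending_here = 13, max_so_far = 13
Position 2 (value 2): max_ending_here = 15, max_so_far = 15
Position 3 (value -4): max_ending_here = 11, max_so_far = 15
Position 4 (value -1): max_ending_here = 10, max_so_far = 15
Position 5 (value 2): max_ending_here = 12, max_so_far = 15

Maximum subarray: [7, 6, 2]
Maximum sum: 15

The maximum subarray is [7, 6, 2] with sum 15. This subarray runs from index 0 to index 2.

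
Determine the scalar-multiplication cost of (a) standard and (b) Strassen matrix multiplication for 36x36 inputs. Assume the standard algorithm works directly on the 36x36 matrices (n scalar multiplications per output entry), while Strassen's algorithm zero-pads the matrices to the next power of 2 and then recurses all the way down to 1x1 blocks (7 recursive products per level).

Matrix multiplication for 36x36 matrices:

Strassen's algorithm requires power-of-2 dimensions. Pad 36x36 to 64x64 (next power of 2).

Standard algorithm: 36^3 = 46656 multiplications
Strassen's algorithm: 7^(log2(64)) = 7^6 = 117649 multiplications
Difference: 46656 - 117649 = -70993 (Strassen uses MORE here due to padding overhead — for small or just-over-power-of-2 n, padding can outweigh the per-level savings)

Standard: 46656 multiplications (36^3). Strassen: 117649 multiplications (7^6, after padding to 64x64). Strassen reduces 8 recursive multiplications to 7 at each level.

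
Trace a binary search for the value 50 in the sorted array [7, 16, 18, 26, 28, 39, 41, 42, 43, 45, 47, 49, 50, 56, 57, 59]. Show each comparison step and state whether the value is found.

Binary search for 50 in [7, 16, 18, 26, 28, 39, 41, 42, 43, 45, 47, 49, 50, 56, 57, 59]:

lo=0, hi=15, mid=7, arr[mid]=42 -> 42 < 50, search right half
lo=8, hi=15, mid=11, arr[mid]=49 -> 49 < 50, search right half
lo=12, hi=15, mid=13, arr[mid]=56 -> 56 > 50, search left half
lo=12, hi=12, mid=12, arr[mid]=50 -> Found target at index 12!

Binary search finds 50 at index 12 after 4 comparisons. The search repeatedly halves the search space by comparing with the middle element.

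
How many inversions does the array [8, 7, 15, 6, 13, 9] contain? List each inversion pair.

Finding inversions in [8, 7, 15, 6, 13, 9]:

(0, 1): arr[0]=8 > arr[1]=7
(0, 3): arr[0]=8 > arr[3]=6
(1, 3): arr[1]=7 > arr[3]=6
(2, 3): arr[2]=15 > arr[3]=6
(2, 4): arr[2]=15 > arr[4]=13
(2, 5): arr[2]=15 > arr[5]=9
(4, 5): arr[4]=13 > arr[5]=9

Total inversions: 7

The array has 7 inversion(s): (0,1), (0,3), (1,3), (2,3), (2,4), (2,5), (4,5). Each pair (i,j) satisfies i < j and arr[i] > arr[j].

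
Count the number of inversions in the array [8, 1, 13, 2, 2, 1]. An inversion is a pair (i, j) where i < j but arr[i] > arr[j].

Finding inversions in [8, 1, 13, 2, 2, 1]:

(0, 1): arr[0]=8 > arr[1]=1
(0, 3): arr[0]=8 > arr[3]=2
(0, 4): arr[0]=8 > arr[4]=2
(0, 5): arr[0]=8 > arr[5]=1
(2, 3): arr[2]=13 > arr[3]=2
(2, 4): arr[2]=13 > arr[4]=2
(2, 5): arr[2]=13 > arr[5]=1
(3, 5): arr[3]=2 > arr[5]=1
(4, 5): arr[4]=2 > arr[5]=1

Total inversions: 9

The array has 9 inversion(s): (0,1), (0,3), (0,4), (0,5), (2,3), (2,4), (2,5), (3,5), (4,5). Each pair (i,j) satisfies i < j and arr[i] > arr[j].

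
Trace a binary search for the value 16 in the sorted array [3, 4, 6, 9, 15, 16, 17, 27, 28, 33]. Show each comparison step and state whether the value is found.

Binary search for 16 in [3, 4, 6, 9, 15, 16, 17, 27, 28, 33]:

lo=0, hi=9, mid=4, arr[mid]=15 -> 15 < 16, search right half
lo=5, hi=9, mid=7, arr[mid]=27 -> 27 > 16, search left half
lo=5, hi=6, mid=5, arr[mid]=16 -> Found target at index 5!

Binary search finds 16 at index 5 after 3 comparisons. The search repeatedly halves the search space by comparing with the middle element.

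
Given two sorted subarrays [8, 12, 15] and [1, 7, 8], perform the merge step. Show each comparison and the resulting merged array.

Merging process:

Compare 8 vs 1: take 1 from right. Merged: [1]
Compare 8 vs 7: take 7 from right. Merged: [1, 7]
Compare 8 vs 8: take 8 from left. Merged: [1, 7, 8]
Compare 12 vs 8: take 8 from right. Merged: [1, 7, 8, 8]
Append remaining from left: [12, 15]. Merged: [1, 7, 8, 8, 12, 15]

Final merged array: [1, 7, 8, 8, 12, 15]
Total comparisons: 4

The merged array is [1, 7, 8, 8, 12, 15], requiring 4 comparisons. The merge step runs in O(n) time where n is the total number of elements.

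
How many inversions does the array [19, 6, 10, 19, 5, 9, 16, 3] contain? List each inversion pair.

Finding inversions in [19, 6, 10, 19, 5, 9, 16, 3]:

(0, 1): arr[0]=19 > arr[1]=6
(0, 2): arr[0]=19 > arr[2]=10
(0, 4): arr[0]=19 > arr[4]=5
(0, 5): arr[0]=19 > arr[5]=9
(0, 6): arr[0]=19 > arr[6]=16
(0, 7): arr[0]=19 > arr[7]=3
(1, 4): arr[1]=6 > arr[4]=5
(1, 7): arr[1]=6 > arr[7]=3
(2, 4): arr[2]=10 > arr[4]=5
(2, 5): arr[2]=10 > arr[5]=9
(2, 7): arr[2]=10 > arr[7]=3
(3, 4): arr[3]=19 > arr[4]=5
(3, 5): arr[3]=19 > arr[5]=9
(3, 6): arr[3]=19 > arr[6]=16
(3, 7): arr[3]=19 > arr[7]=3
(4, 7): arr[4]=5 > arr[7]=3
(5, 7): arr[5]=9 > arr[7]=3
(6, 7): arr[6]=16 > arr[7]=3

Total inversions: 18

The array has 18 inversion(s): (0,1), (0,2), (0,4), (0,5), (0,6), (0,7), (1,4), (1,7), (2,4), (2,5), (2,7), (3,4), (3,5), (3,6), (3,7), (4,7), (5,7), (6,7). Each pair (i,j) satisfies i < j and arr[i] > arr[j].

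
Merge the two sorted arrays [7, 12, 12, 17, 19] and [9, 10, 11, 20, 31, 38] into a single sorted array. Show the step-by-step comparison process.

Merging process:

Compare 7 vs 9: take 7 from left. Merged: [7]
Compare 12 vs 9: take 9 from right. Merged: [7, 9]
Compare 12 vs 10: take 10 from right. Merged: [7, 9, 10]
Compare 12 vs 11: take 11 from right. Merged: [7, 9, 10, 11]
Compare 12 vs 20: take 12 from left. Merged: [7, 9, 10, 11, 12]
Compare 12 vs 20: take 12 from left. Merged: [7, 9, 10, 11, 12, 12]
Compare 17 vs 20: take 17 from left. Merged: [7, 9, 10, 11, 12, 12, 17]
Compare 19 vs 20: take 19 from left. Merged: [7, 9, 10, 11, 12, 12, 17, 19]
Append remaining from right: [20, 31, 38]. Merged: [7, 9, 10, 11, 12, 12, 17, 19, 20, 31, 38]

Final merged array: [7, 9, 10, 11, 12, 12, 17, 19, 20, 31, 38]
Total comparisons: 8

The merged array is [7, 9, 10, 11, 12, 12, 17, 19, 20, 31, 38], requiring 8 comparisons. The merge step runs in O(n) time where n is the total number of elements.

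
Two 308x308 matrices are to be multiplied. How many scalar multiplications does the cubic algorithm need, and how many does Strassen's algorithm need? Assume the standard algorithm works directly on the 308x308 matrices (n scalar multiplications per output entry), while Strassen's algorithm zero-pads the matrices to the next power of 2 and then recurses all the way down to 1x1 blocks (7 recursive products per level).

Matrix multiplication for 308x308 matrices:

Strassen's algorithm requires power-of-2 dimensions. Pad 308x308 to 512x512 (next power of 2).

Standard algorithm: 308^3 = 29218112 multiplications
Strassen's algorithm: 7^(log2(512)) = 7^9 = 40353607 multiplications
Difference: 29218112 - 40353607 = -11135495 (Strassen uses MORE here due to padding overhead — for small or just-over-power-of-2 n, padding can outweigh the per-level savings)

Standard: 29218112 multiplications (308^3). Strassen: 40353607 multiplications (7^9, after padding to 512x512). Strassen reduces 8 recursive multiplications to 7 at each level.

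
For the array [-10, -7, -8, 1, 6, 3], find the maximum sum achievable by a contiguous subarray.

Using Kadane's algorithm on [-10, -7, -8, 1, 6, 3]:

Scanning through the array:
Position 1 (value -7): max_ending_here = -7, max_so_far = -7
Position 2 (value -8): max_ending_here = -8, max_so_far = -7
Position 3 (value 1): max_ending_here = 1, max_so_far = 1
Position 4 (value 6): max_ending_here = 7, max_so_far = 7
Position 5 (value 3): max_ending_here = 10, max_so_far = 10

Maximum subarray: [1, 6, 3]
Maximum sum: 10

The maximum subarray is [1, 6, 3] with sum 10. This subarray runs from index 3 to index 5.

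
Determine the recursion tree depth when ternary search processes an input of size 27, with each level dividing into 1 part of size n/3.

For divide and conquer with division factor 3:

Problem sizes at each level:
Level 0: 27
Level 1: 9
Level 2: 3
Level 3: 1

The root is level 0 and the size-1 base case is level 3 (the tree spans levels 0 through 3, i.e. 4 levels counting the root), so the depth is the number of divisions: log_3(27) = 3

The recursion tree depth is log_3(27) = 3. At each level, the problem size is divided by 3, so it takes 3 divisions to reduce to a base case of size 1. The algorithm makes 1 recursive call at each level.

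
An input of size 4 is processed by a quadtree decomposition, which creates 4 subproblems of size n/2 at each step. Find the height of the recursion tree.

For divide and conquer with division factor 2:

Problem sizes at each level:
Level 0: 4
Level 1: 2
Level 2: 1

The root is level 0 and the size-1 base case is level 2 (the tree spans levels 0 through 2, i.e. 3 levels counting the root), so the depth is the number of divisions: log_2(4) = 2

The recursion tree depth is log_2(4) = 2. At each level, the problem size is divided by 2, so it takes 2 divisions to reduce to a base case of size 1. The algorithm makes 4 recursive calls at each level.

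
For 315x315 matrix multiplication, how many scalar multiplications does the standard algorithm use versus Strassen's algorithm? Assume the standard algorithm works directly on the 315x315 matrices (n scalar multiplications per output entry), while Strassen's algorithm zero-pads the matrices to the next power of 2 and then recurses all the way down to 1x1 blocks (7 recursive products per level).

Matrix multiplication for 315x315 matrices:

Strassen's algorithm requires power-of-2 dimensions. Pad 315x315 to 512x512 (next power of 2).

Standard algorithm: 315^3 = 31255875 multiplications
Strassen's algorithm: 7^(log2(512)) = 7^9 = 40353607 multiplications
Difference: 31255875 - 40353607 = -9097732 (Strassen uses MORE here due to padding overhead — for small or just-over-power-of-2 n, padding can outweigh the per-level savings)

Standard: 31255875 multiplications (315^3). Strassen: 40353607 multiplications (7^9, after padding to 512x512). Strassen reduces 8 recursive multiplications to 7 at each level.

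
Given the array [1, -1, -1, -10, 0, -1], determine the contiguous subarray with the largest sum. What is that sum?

Using Kadane's algorithm on [1, -1, -1, -10, 0, -1]:

Scanning through the array:
Position 1 (value -1): max_ending_here = 0, max_so_far = 1
Position 2 (value -1): max_ending_here = -1, max_so_far = 1
Position 3 (value -10): max_ending_here = -10, max_so_far = 1
Position 4 (value 0): max_ending_here = 0, max_so_far = 1
Position 5 (value -1): max_ending_here = -1, max_so_far = 1

Maximum subarray: [1]
Maximum sum: 1

The maximum subarray is [1] with sum 1. This subarray runs from index 0 to index 0.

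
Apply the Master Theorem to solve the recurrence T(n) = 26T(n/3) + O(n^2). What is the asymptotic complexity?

Master Theorem for T(n) = 26T(n/3) + O(n^2):

a = 26, b = 3, c = 2
log_b(a) = log_3(26) = 2.9656

Case 1: c = 2 < log_3(26) = 2.9656
T(n) = O(n^(log_3 26))

For T(n) = 26T(n/3) + O(n^2): log_3(26) = 2.9656. This is Case 1 of the Master Theorem (c < log_b(a), work dominated by leaves), giving O(n^(log_3 26)).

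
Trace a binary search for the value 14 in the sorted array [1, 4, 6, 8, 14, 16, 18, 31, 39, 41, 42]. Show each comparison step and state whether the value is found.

Binary search for 14 in [1, 4, 6, 8, 14, 16, 18, 31, 39, 41, 42]:

lo=0, hi=10, mid=5, arr[mid]=16 -> 16 > 14, search left half
lo=0, hi=4, mid=2, arr[mid]=6 -> 6 < 14, search right half
lo=3, hi=4, mid=3, arr[mid]=8 -> 8 < 14, search right half
lo=4, hi=4, mid=4, arr[mid]=14 -> Found target at index 4!

Binary search finds 14 at index 4 after 4 comparisons. The search repeatedly halves the search space by comparing with the middle element.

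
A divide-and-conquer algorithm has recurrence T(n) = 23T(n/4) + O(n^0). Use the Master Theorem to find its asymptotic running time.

Master Theorem for T(n) = 23T(n/4) + O(n^0):

a = 23, b = 4, c = 0
log_b(a) = log_4(23) = 2.2618

Case 1: c = 0 < log_4(23) = 2.2618
T(n) = O(n^(log_4 23))

For T(n) = 23T(n/4) + O(n^0): log_4(23) = 2.2618. This is Case 1 of the Master Theorem (c < log_b(a), work dominated by leaves), giving O(n^(log_4 23)).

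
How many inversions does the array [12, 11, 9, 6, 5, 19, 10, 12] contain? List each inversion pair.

Finding inversions in [12, 11, 9, 6, 5, 19, 10, 12]:

(0, 1): arr[0]=12 > arr[1]=11
(0, 2): arr[0]=12 > arr[2]=9
(0, 3): arr[0]=12 > arr[3]=6
(0, 4): arr[0]=12 > arr[4]=5
(0, 6): arr[0]=12 > arr[6]=10
(1, 2): arr[1]=11 > arr[2]=9
(1, 3): arr[1]=11 > arr[3]=6
(1, 4): arr[1]=11 > arr[4]=5
(1, 6): arr[1]=11 > arr[6]=10
(2, 3): arr[2]=9 > arr[3]=6
(2, 4): arr[2]=9 > arr[4]=5
(3, 4): arr[3]=6 > arr[4]=5
(5, 6): arr[5]=19 > arr[6]=10
(5, 7): arr[5]=19 > arr[7]=12

Total inversions: 14

The array has 14 inversion(s): (0,1), (0,2), (0,3), (0,4), (0,6), (1,2), (1,3), (1,4), (1,6), (2,3), (2,4), (3,4), (5,6), (5,7). Each pair (i,j) satisfies i < j and arr[i] > arr[j].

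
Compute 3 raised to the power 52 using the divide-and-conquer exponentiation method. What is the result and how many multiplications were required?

Computing 3^52 by squaring (build up from 3^1; each line after the first costs one multiplication):

3^1 = 3
3^2 = (3^1)^2 = 3^2 = 9
3^3 = 3 * 3^2 = 3 * 9 = 27
3^6 = (3^3)^2 = 27^2 = 729
3^12 = (3^6)^2 = 729^2 = 531441
3^13 = 3 * 3^12 = 3 * 531441 = 1594323
3^26 = (3^13)^2 = 1594323^2 = 2541865828329
3^52 = (3^26)^2 = 2541865828329^2 = 6461081889226673298932241

Result: 6461081889226673298932241
Multiplications needed: 7 (7 lines after 3^1)

3^52 = 6461081889226673298932241. Using exponentiation by squaring, this requires 7 multiplications. The key idea: if the exponent is even, square the half-power; if odd, multiply by the base once.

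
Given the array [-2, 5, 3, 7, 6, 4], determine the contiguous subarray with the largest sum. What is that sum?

Using Kadane's algorithm on [-2, 5, 3, 7, 6, 4]:

Scanning through the array:
Position 1 (value 5): max_ending_here = 5, max_so_far = 5
Position 2 (value 3): max_ending_here = 8, max_so_far = 8
Position 3 (value 7): max_ending_here = 15, max_so_far = 15
Position 4 (value 6): max_ending_here = 21, max_so_far = 21
Position 5 (value 4): max_ending_here = 25, max_so_far = 25

Maximum subarray: [5, 3, 7, 6, 4]
Maximum sum: 25

The maximum subarray is [5, 3, 7, 6, 4] with sum 25. This subarray runs from index 1 to index 5.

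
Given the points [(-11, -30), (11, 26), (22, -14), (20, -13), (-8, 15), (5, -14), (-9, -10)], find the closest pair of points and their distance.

Computing all pairwise distances among 7 points:

d((-11, -30), (11, 26)) = 60.1664
d((-11, -30), (22, -14)) = 36.6742
d((-11, -30), (20, -13)) = 35.3553
d((-11, -30), (-8, 15)) = 45.0999
d((-11, -30), (5, -14)) = 22.6274
d((-11, -30), (-9, -10)) = 20.0998
d((11, 26), (22, -14)) = 41.4849
d((11, 26), (20, -13)) = 40.025
d((11, 26), (-8, 15)) = 21.9545
d((11, 26), (5, -14)) = 40.4475
d((11, 26), (-9, -10)) = 41.1825
d((22, -14), (20, -13)) = 2.2361 <-- minimum
d((22, -14), (-8, 15)) = 41.7253
d((22, -14), (5, -14)) = 17.0
d((22, -14), (-9, -10)) = 31.257
d((20, -13), (-8, 15)) = 39.598
d((20, -13), (5, -14)) = 15.0333
d((20, -13), (-9, -10)) = 29.1548
d((-8, 15), (5, -14)) = 31.7805
d((-8, 15), (-9, -10)) = 25.02
d((5, -14), (-9, -10)) = 14.5602

Closest pair: (22, -14) and (20, -13) with distance 2.2361

The closest pair is (22, -14) and (20, -13) with Euclidean distance 2.2361. For 7 points, brute-force pairwise comparison is shown above. For large n, the divide-and-conquer algorithm (sort by x, recurse on halves, check the dividing strip) achieves O(n log n).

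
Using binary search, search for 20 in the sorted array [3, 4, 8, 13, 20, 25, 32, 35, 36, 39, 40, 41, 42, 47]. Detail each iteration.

Binary search for 20 in [3, 4, 8, 13, 20, 25, 32, 35, 36, 39, 40, 41, 42, 47]:

lo=0, hi=13, mid=6, arr[mid]=32 -> 32 > 20, search left half
lo=0, hi=5, mid=2, arr[mid]=8 -> 8 < 20, search right half
lo=3, hi=5, mid=4, arr[mid]=20 -> Found target at index 4!

Binary search finds 20 at index 4 after 3 comparisons. The search repeatedly halves the search space by comparing with the middle element.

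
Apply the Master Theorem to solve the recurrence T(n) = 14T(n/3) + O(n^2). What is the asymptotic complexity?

Master Theorem for T(n) = 14T(n/3) + O(n^2):

a = 14, b = 3, c = 2
log_b(a) = log_3(14) = 2.4022

Case 1: c = 2 < log_3(14) = 2.4022
T(n) = O(n^(log_3 14))

For T(n) = 14T(n/3) + O(n^2): log_3(14) = 2.4022. This is Case 1 of the Master Theorem (c < log_b(a), work dominated by leaves), giving O(n^(log_3 14)).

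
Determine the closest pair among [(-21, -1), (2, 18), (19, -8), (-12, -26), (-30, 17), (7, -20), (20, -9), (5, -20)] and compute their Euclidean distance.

Computing all pairwise distances among 8 points:

d((-21, -1), (2, 18)) = 29.8329
d((-21, -1), (19, -8)) = 40.6079
d((-21, -1), (-12, -26)) = 26.5707
d((-21, -1), (-30, 17)) = 20.1246
d((-21, -1), (7, -20)) = 33.8378
d((-21, -1), (20, -9)) = 41.7732
d((-21, -1), (5, -20)) = 32.2025
d((2, 18), (19, -8)) = 31.0644
d((2, 18), (-12, -26)) = 46.1736
d((2, 18), (-30, 17)) = 32.0156
d((2, 18), (7, -20)) = 38.3275
d((2, 18), (20, -9)) = 32.45
d((2, 18), (5, -20)) = 38.1182
d((19, -8), (-12, -26)) = 35.8469
d((19, -8), (-30, 17)) = 55.0091
d((19, -8), (7, -20)) = 16.9706
d((19, -8), (20, -9)) = 1.4142 <-- minimum
d((19, -8), (5, -20)) = 18.4391
d((-12, -26), (-30, 17)) = 46.6154
d((-12, -26), (7, -20)) = 19.9249
d((-12, -26), (20, -9)) = 36.2353
d((-12, -26), (5, -20)) = 18.0278
d((-30, 17), (7, -20)) = 52.3259
d((-30, 17), (20, -9)) = 56.356
d((-30, 17), (5, -20)) = 50.9313
d((7, -20), (20, -9)) = 17.0294
d((7, -20), (5, -20)) = 2.0
d((20, -9), (5, -20)) = 18.6011

Closest pair: (19, -8) and (20, -9) with distance 1.4142

The closest pair is (19, -8) and (20, -9) with Euclidean distance 1.4142. For 8 points, brute-force pairwise comparison is shown above. For large n, the divide-and-conquer algorithm (sort by x, recurse on halves, check the dividing strip) achieves O(n log n).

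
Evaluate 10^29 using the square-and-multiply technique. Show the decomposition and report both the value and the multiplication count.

Computing 10^29 by squaring (build up from 10^1; each line after the first costs one multiplication):

10^1 = 10
10^2 = (10^1)^2 = 10^2 = 100
10^3 = 10 * 10^2 = 10 * 100 = 1000
10^6 = (10^3)^2 = 1000^2 = 1000000
10^7 = 10 * 10^6 = 10 * 1000000 = 10000000
10^14 = (10^7)^2 = 10000000^2 = 100000000000000
10^28 = (10^14)^2 = 100000000000000^2 = 10000000000000000000000000000
10^29 = 10 * 10^28 = 10 * 10000000000000000000000000000 = 100000000000000000000000000000

Result: 100000000000000000000000000000
Multiplications needed: 7 (7 lines after 10^1)

10^29 = 100000000000000000000000000000. Using exponentiation by squaring, this requires 7 multiplications. The key idea: if the exponent is even, square the half-power; if odd, multiply by the base once.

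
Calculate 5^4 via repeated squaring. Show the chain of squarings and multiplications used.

Computing 5^4 by squaring (build up from 5^1; each line after the first costs one multiplication):

5^1 = 5
5^2 = (5^1)^2 = 5^2 = 25
5^4 = (5^2)^2 = 25^2 = 625

Result: 625
Multiplications needed: 2 (2 lines after 5^1)

5^4 = 625. Using exponentiation by squaring, this requires 2 multiplications. The key idea: if the exponent is even, square the half-power; if odd, multiply by the base once.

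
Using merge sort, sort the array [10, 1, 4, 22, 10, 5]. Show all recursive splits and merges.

Merge sort trace:

Split: [10, 1, 4, 22, 10, 5] -> [10, 1, 4] and [22, 10, 5]
  Split: [10, 1, 4] -> [10] and [1, 4]
    Split: [1, 4] -> [1] and [4]
    Merge: [1] + [4] -> [1, 4]
  Merge: [10] + [1, 4] -> [1, 4, 10]
  Split: [22, 10, 5] -> [22] and [10, 5]
    Split: [10, 5] -> [10] and [5]
    Merge: [10] + [5] -> [5, 10]
  Merge: [22] + [5, 10] -> [5, 10, 22]
Merge: [1, 4, 10] + [5, 10, 22] -> [1, 4, 5, 10, 10, 22]

Final sorted array: [1, 4, 5, 10, 10, 22]

The merge sort proceeds by recursively splitting the array and merging sorted halves.
After all merges, the sorted array is [1, 4, 5, 10, 10, 22].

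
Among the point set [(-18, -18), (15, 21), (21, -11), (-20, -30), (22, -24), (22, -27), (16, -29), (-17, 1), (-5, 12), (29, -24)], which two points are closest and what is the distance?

Computing all pairwise distances among 10 points:

d((-18, -18), (15, 21)) = 51.0882
d((-18, -18), (21, -11)) = 39.6232
d((-18, -18), (-20, -30)) = 12.1655
d((-18, -18), (22, -24)) = 40.4475
d((-18, -18), (22, -27)) = 41.0
d((-18, -18), (16, -29)) = 35.7351
d((-18, -18), (-17, 1)) = 19.0263
d((-18, -18), (-5, 12)) = 32.6956
d((-18, -18), (29, -24)) = 47.3814
d((15, 21), (21, -11)) = 32.5576
d((15, 21), (-20, -30)) = 61.8547
d((15, 21), (22, -24)) = 45.5412
d((15, 21), (22, -27)) = 48.5077
d((15, 21), (16, -29)) = 50.01
d((15, 21), (-17, 1)) = 37.7359
d((15, 21), (-5, 12)) = 21.9317
d((15, 21), (29, -24)) = 47.1275
d((21, -11), (-20, -30)) = 45.1885
d((21, -11), (22, -24)) = 13.0384
d((21, -11), (22, -27)) = 16.0312
d((21, -11), (16, -29)) = 18.6815
d((21, -11), (-17, 1)) = 39.8497
d((21, -11), (-5, 12)) = 34.7131
d((21, -11), (29, -24)) = 15.2643
d((-20, -30), (22, -24)) = 42.4264
d((-20, -30), (22, -27)) = 42.107
d((-20, -30), (16, -29)) = 36.0139
d((-20, -30), (-17, 1)) = 31.1448
d((-20, -30), (-5, 12)) = 44.5982
d((-20, -30), (29, -24)) = 49.366
d((22, -24), (22, -27)) = 3.0 <-- minimum
d((22, -24), (16, -29)) = 7.8102
d((22, -24), (-17, 1)) = 46.3249
d((22, -24), (-5, 12)) = 45.0
d((22, -24), (29, -24)) = 7.0
d((22, -27), (16, -29)) = 6.3246
d((22, -27), (-17, 1)) = 48.0104
d((22, -27), (-5, 12)) = 47.4342
d((22, -27), (29, -24)) = 7.6158
d((16, -29), (-17, 1)) = 44.5982
d((16, -29), (-5, 12)) = 46.0652
d((16, -29), (29, -24)) = 13.9284
d((-17, 1), (-5, 12)) = 16.2788
d((-17, 1), (29, -24)) = 52.3546
d((-5, 12), (29, -24)) = 49.5177

Closest pair: (22, -24) and (22, -27) with distance 3.0

The closest pair is (22, -24) and (22, -27) with Euclidean distance 3.0. For 10 points, brute-force pairwise comparison is shown above. For large n, the divide-and-conquer algorithm (sort by x, recurse on halves, check the dividing strip) achieves O(n log n).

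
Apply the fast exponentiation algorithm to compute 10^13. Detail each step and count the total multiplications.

Computing 10^13 by squaring (build up from 10^1; each line after the first costs one multiplication):

10^1 = 10
10^2 = (10^1)^2 = 10^2 = 100
10^3 = 10 * 10^2 = 10 * 100 = 1000
10^6 = (10^3)^2 = 1000^2 = 1000000
10^12 = (10^6)^2 = 1000000^2 = 1000000000000
10^13 = 10 * 10^12 = 10 * 1000000000000 = 10000000000000

Result: 10000000000000
Multiplications needed: 5 (5 lines after 10^1)

10^13 = 10000000000000. Using exponentiation by squaring, this requires 5 multiplications. The key idea: if the exponent is even, square the half-power; if odd, multiply by the base once.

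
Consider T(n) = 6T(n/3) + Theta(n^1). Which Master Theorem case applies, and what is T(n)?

Master Theorem for T(n) = 6T(n/3) + O(n^1):

a = 6, b = 3, c = 1
log_b(a) = log_3(6) = 1.6309

Case 1: c = 1 < log_3(6) = 1.6309
T(n) = O(n^(log_3 6))

For T(n) = 6T(n/3) + O(n^1): log_3(6) = 1.6309. This is Case 1 of the Master Theorem (c < log_b(a), work dominated by leaves), giving O(n^(log_3 6)).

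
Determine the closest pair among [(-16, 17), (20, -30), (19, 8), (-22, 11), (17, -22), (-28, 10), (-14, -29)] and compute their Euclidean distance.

Computing all pairwise distances among 7 points:

d((-16, 17), (20, -30)) = 59.203
d((-16, 17), (19, 8)) = 36.1386
d((-16, 17), (-22, 11)) = 8.4853
d((-16, 17), (17, -22)) = 51.0882
d((-16, 17), (-28, 10)) = 13.8924
d((-16, 17), (-14, -29)) = 46.0435
d((20, -30), (19, 8)) = 38.0132
d((20, -30), (-22, 11)) = 58.6941
d((20, -30), (17, -22)) = 8.544
d((20, -30), (-28, 10)) = 62.482
d((20, -30), (-14, -29)) = 34.0147
d((19, 8), (-22, 11)) = 41.1096
d((19, 8), (17, -22)) = 30.0666
d((19, 8), (-28, 10)) = 47.0425
d((19, 8), (-14, -29)) = 49.5782
d((-22, 11), (17, -22)) = 51.0882
d((-22, 11), (-28, 10)) = 6.0828 <-- minimum
d((-22, 11), (-14, -29)) = 40.7922
d((17, -22), (-28, 10)) = 55.2178
d((17, -22), (-14, -29)) = 31.7805
d((-28, 10), (-14, -29)) = 41.4367

Closest pair: (-22, 11) and (-28, 10) with distance 6.0828

The closest pair is (-22, 11) and (-28, 10) with Euclidean distance 6.0828. For 7 points, brute-force pairwise comparison is shown above. For large n, the divide-and-conquer algorithm (sort by x, recurse on halves, check the dividing strip) achieves O(n log n).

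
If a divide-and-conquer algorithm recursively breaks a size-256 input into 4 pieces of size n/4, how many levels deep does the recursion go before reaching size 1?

For divide and conquer with division factor 4:

Problem sizes at each level:
Level 0: 256
Level 1: 64
Level 2: 16
Level 3: 4
Level 4: 1

The root is level 0 and the size-1 base case is level 4 (the tree spans levels 0 through 4, i.e. 5 levels counting the root), so the depth is the number of divisions: log_4(256) = 4

The recursion tree depth is log_4(256) = 4. At each level, the problem size is divided by 4, so it takes 4 divisions to reduce to a base case of size 1. The algorithm makes 4 recursive calls at each level.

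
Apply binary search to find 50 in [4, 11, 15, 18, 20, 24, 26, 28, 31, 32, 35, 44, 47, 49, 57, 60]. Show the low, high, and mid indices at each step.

Binary search for 50 in [4, 11, 15, 18, 20, 24, 26, 28, 31, 32, 35, 44, 47, 49, 57, 60]:

lo=0, hi=15, mid=7, arr[mid]=28 -> 28 < 50, search right half
lo=8, hi=15, mid=11, arr[mid]=44 -> 44 < 50, search right half
lo=12, hi=15, mid=13, arr[mid]=49 -> 49 < 50, search right half
lo=14, hi=15, mid=14, arr[mid]=57 -> 57 > 50, search left half
lo=14 > hi=13, target 50 not found

Binary search determines that 50 is not in the array after 4 comparisons. The search space was exhausted without finding the target.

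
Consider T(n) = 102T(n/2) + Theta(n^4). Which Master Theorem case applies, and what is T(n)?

Master Theorem for T(n) = 102T(n/2) + O(n^4):

a = 102, b = 2, c = 4
log_b(a) = log_2(102) = 6.6724

Case 1: c = 4 < log_2(102) = 6.6724
T(n) = O(n^(log_2 102))

For T(n) = 102T(n/2) + O(n^4): log_2(102) = 6.6724. This is Case 1 of the Master Theorem (c < log_b(a), work dominated by leaves), giving O(n^(log_2 102)).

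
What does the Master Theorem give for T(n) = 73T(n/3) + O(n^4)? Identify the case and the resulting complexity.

Master Theorem for T(n) = 73T(n/3) + O(n^4):

a = 73, b = 3, c = 4
log_b(a) = log_3(73) = 3.9053

Case 3: c = 4 > log_3(73) = 3.9053
T(n) = O(n^4) = O(n^4)

For T(n) = 73T(n/3) + O(n^4): log_3(73) = 3.9053. This is Case 3 of the Master Theorem (c > log_b(a), work dominated by root), giving O(n^4).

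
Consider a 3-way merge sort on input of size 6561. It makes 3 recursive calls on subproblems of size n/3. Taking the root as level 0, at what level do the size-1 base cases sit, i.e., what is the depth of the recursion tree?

For divide and conquer with division factor 3:

Problem sizes at each level:
Level 0: 6561
Level 1: 2187
Level 2: 729
Level 3: 243
Level 4: 81
Level 5: 27
Level 6: 9
Level 7: 3
Level 8: 1

The root is level 0 and the size-1 base case is level 8 (the tree spans levels 0 through 8, i.e. 9 levels counting the root), so the depth is the number of divisions: log_3(6561) = 8

The recursion tree depth is log_3(6561) = 8. At each level, the problem size is divided by 3, so it takes 8 divisions to reduce to a base case of size 1. The algorithm makes 3 recursive calls at each level.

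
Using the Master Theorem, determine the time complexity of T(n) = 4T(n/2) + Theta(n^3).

Master Theorem for T(n) = 4T(n/2) + O(n^3):

a = 4, b = 2, c = 3
log_b(a) = log_2(4) = 2.0000

Case 3: c = 3 > log_2(4) = 2.0000
T(n) = O(n^3) = O(n^3)

For T(n) = 4T(n/2) + O(n^3): log_2(4) = 2.0000. This is Case 3 of the Master Theorem (c > log_b(a), work dominated by root), giving O(n^3).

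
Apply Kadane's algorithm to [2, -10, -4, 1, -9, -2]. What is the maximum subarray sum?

Using Kadane's algorithm on [2, -10, -4, 1, -9, -2]:

Scanning through the array:
Position 1 (value -10): max_ending_here = -8, max_so_far = 2
Position 2 (value -4): max_ending_here = -4, max_so_far = 2
Position 3 (value 1): max_ending_here = 1, max_so_far = 2
Position 4 (value -9): max_ending_here = -8, max_so_far = 2
Position 5 (value -2): max_ending_here = -2, max_so_far = 2

Maximum subarray: [2]
Maximum sum: 2

The maximum subarray is [2] with sum 2. This subarray runs from index 0 to index 0.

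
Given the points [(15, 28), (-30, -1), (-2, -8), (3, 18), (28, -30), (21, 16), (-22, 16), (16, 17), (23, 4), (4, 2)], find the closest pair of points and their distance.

Computing all pairwise distances among 10 points:

d((15, 28), (-30, -1)) = 53.535
d((15, 28), (-2, -8)) = 39.8121
d((15, 28), (3, 18)) = 15.6205
d((15, 28), (28, -30)) = 59.439
d((15, 28), (21, 16)) = 13.4164
d((15, 28), (-22, 16)) = 38.8973
d((15, 28), (16, 17)) = 11.0454
d((15, 28), (23, 4)) = 25.2982
d((15, 28), (4, 2)) = 28.2312
d((-30, -1), (-2, -8)) = 28.8617
d((-30, -1), (3, 18)) = 38.0789
d((-30, -1), (28, -30)) = 64.846
d((-30, -1), (21, 16)) = 53.7587
d((-30, -1), (-22, 16)) = 18.7883
d((-30, -1), (16, 17)) = 49.3964
d((-30, -1), (23, 4)) = 53.2353
d((-30, -1), (4, 2)) = 34.1321
d((-2, -8), (3, 18)) = 26.4764
d((-2, -8), (28, -30)) = 37.2022
d((-2, -8), (21, 16)) = 33.2415
d((-2, -8), (-22, 16)) = 31.241
d((-2, -8), (16, 17)) = 30.8058
d((-2, -8), (23, 4)) = 27.7308
d((-2, -8), (4, 2)) = 11.6619
d((3, 18), (28, -30)) = 54.1202
d((3, 18), (21, 16)) = 18.1108
d((3, 18), (-22, 16)) = 25.0799
d((3, 18), (16, 17)) = 13.0384
d((3, 18), (23, 4)) = 24.4131
d((3, 18), (4, 2)) = 16.0312
d((28, -30), (21, 16)) = 46.5296
d((28, -30), (-22, 16)) = 67.9412
d((28, -30), (16, 17)) = 48.5077
d((28, -30), (23, 4)) = 34.3657
d((28, -30), (4, 2)) = 40.0
d((21, 16), (-22, 16)) = 43.0
d((21, 16), (16, 17)) = 5.099 <-- minimum
d((21, 16), (23, 4)) = 12.1655
d((21, 16), (4, 2)) = 22.0227
d((-22, 16), (16, 17)) = 38.0132
d((-22, 16), (23, 4)) = 46.5725
d((-22, 16), (4, 2)) = 29.5296
d((16, 17), (23, 4)) = 14.7648
d((16, 17), (4, 2)) = 19.2094
d((23, 4), (4, 2)) = 19.105

Closest pair: (21, 16) and (16, 17) with distance 5.099

The closest pair is (21, 16) and (16, 17) with Euclidean distance 5.099. For 10 points, brute-force pairwise comparison is shown above. For large n, the divide-and-conquer algorithm (sort by x, recurse on halves, check the dividing strip) achieves O(n log n).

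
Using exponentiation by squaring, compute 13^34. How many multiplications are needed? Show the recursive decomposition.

Computing 13^34 by squaring (build up from 13^1; each line after the first costs one multiplication):

13^1 = 13
13^2 = (13^1)^2 = 13^2 = 169
13^4 = (13^2)^2 = 169^2 = 28561
13^8 = (13^4)^2 = 28561^2 = 815730721
13^16 = (13^8)^2 = 815730721^2 = 665416609183179841
13^17 = 13 * 13^16 = 13 * 665416609183179841 = 8650415919381337933
13^34 = (13^17)^2 = 8650415919381337933^2 = 74829695578286078013428929473144712489

Result: 74829695578286078013428929473144712489
Multiplications needed: 6 (6 lines after 13^1)

13^34 = 74829695578286078013428929473144712489. Using exponentiation by squaring, this requires 6 multiplications. The key idea: if the exponent is even, square the half-power; if odd, multiply by the base once.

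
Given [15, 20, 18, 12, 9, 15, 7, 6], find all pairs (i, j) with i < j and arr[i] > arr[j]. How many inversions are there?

Finding inversions in [15, 20, 18, 12, 9, 15, 7, 6]:

(0, 3): arr[0]=15 > arr[3]=12
(0, 4): arr[0]=15 > arr[4]=9
(0, 6): arr[0]=15 > arr[6]=7
(0, 7): arr[0]=15 > arr[7]=6
(1, 2): arr[1]=20 > arr[2]=18
(1, 3): arr[1]=20 > arr[3]=12
(1, 4): arr[1]=20 > arr[4]=9
(1, 5): arr[1]=20 > arr[5]=15
(1, 6): arr[1]=20 > arr[6]=7
(1, 7): arr[1]=20 > arr[7]=6
(2, 3): arr[2]=18 > arr[3]=12
(2, 4): arr[2]=18 > arr[4]=9
(2, 5): arr[2]=18 > arr[5]=15
(2, 6): arr[2]=18 > arr[6]=7
(2, 7): arr[2]=18 > arr[7]=6
(3, 4): arr[3]=12 > arr[4]=9
(3, 6): arr[3]=12 > arr[6]=7
(3, 7): arr[3]=12 > arr[7]=6
(4, 6): arr[4]=9 > arr[6]=7
(4, 7): arr[4]=9 > arr[7]=6
(5, 6): arr[5]=15 > arr[6]=7
(5, 7): arr[5]=15 > arr[7]=6
(6, 7): arr[6]=7 > arr[7]=6

Total inversions: 23

The array has 23 inversion(s): (0,3), (0,4), (0,6), (0,7), (1,2), (1,3), (1,4), (1,5), (1,6), (1,7), (2,3), (2,4), (2,5), (2,6), (2,7), (3,4), (3,6), (3,7), (4,6), (4,7), (5,6), (5,7), (6,7). Each pair (i,j) satisfies i < j and arr[i] > arr[j].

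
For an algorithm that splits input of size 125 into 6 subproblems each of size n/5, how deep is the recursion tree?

For divide and conquer with division factor 5:

Problem sizes at each level:
Level 0: 125
Level 1: 25
Level 2: 5
Level 3: 1

The root is level 0 and the size-1 base case is level 3 (the tree spans levels 0 through 3, i.e. 4 levels counting the root), so the depth is the number of divisions: log_5(125) = 3

The recursion tree depth is log_5(125) = 3. At each level, the problem size is divided by 5, so it takes 3 divisions to reduce to a base case of size 1. The algorithm makes 6 recursive calls at each level.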